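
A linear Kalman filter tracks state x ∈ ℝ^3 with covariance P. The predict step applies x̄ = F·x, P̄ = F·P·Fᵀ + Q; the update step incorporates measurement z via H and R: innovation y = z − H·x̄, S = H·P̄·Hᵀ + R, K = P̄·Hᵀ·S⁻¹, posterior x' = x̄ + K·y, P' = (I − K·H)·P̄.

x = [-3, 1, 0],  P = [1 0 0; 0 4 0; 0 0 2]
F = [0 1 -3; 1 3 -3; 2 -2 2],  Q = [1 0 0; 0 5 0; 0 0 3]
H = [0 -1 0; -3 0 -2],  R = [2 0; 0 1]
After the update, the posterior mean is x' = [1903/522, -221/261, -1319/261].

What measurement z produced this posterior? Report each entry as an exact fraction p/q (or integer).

z = [1, -1]

x̄ = F·x = [1, 0, -8]
P̄ = F·P·Fᵀ + Q = [23 30 -20; 30 60 -34; -20 -34 31]
S = H·P̄·Hᵀ + R = [62 22; 22 92]
K = P̄·Hᵀ·S⁻¹ = [-1061/2610 -569/2610; -1259/1305 -11/1305; 793/1305 -218/1305]
x' − x̄ = [1381/522, -221/261, 769/261] = K·y
y = (KᵀK)⁻¹·Kᵀ·(x' − x̄) = [1, -14]
z = y + H·x̄ = [1, -14] + [0, 13] = [1, -1]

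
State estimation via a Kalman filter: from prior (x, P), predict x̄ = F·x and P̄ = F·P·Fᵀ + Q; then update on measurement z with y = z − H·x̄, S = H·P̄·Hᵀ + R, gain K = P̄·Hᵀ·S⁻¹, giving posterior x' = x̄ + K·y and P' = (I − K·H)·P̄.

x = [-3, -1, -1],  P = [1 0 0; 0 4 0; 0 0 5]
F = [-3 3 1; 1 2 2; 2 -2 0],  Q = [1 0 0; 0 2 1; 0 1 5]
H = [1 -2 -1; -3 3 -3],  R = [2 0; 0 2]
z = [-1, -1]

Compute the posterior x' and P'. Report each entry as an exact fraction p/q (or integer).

x̄ = F·x = [5, -7, -4]
P̄ = F·P·Fᵀ + Q = [51 31 -30; 31 39 -13; -30 -13 25]
y = z − H·x̄ = [-24, 23]
S = H·P̄·Hᵀ + R = [118 -72; -72 173]
K = P̄·Hᵀ·S⁻¹ = [5447/15230 2454/7615; -673/7615 2493/7615; -1349/3046 -492/1523]
x' = x̄ + K·y = [29153/7615, 20186/7615, -1220/1523]
P' = (I − K·H)·P̄ = [525997/15230 174062/7615 -36229/3046; 174062/7615 117044/7615 -11736/1523; -36229/3046 -11736/1523 13413/3046]

x' = [29153/7615, 20186/7615, -1220/1523]
P' = [525997/15230 174062/7615 -36229/3046; 174062/7615 117044/7615 -11736/1523; -36229/3046 -11736/1523 13413/3046]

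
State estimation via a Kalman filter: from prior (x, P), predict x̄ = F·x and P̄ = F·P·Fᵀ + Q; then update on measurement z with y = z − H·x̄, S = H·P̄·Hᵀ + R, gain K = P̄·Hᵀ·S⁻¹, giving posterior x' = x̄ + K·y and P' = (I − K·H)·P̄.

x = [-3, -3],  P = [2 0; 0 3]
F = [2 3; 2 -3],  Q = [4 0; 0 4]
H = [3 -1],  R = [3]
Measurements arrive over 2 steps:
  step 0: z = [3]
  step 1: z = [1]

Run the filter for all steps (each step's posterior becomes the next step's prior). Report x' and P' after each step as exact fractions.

step 0: x̄ = F·x = [-15, 3]
step 0: P̄ = F·P·Fᵀ + Q = [39 -19; -19 39]
step 0: y = z − H·x̄ = [51]
step 0: S = H·P̄·Hᵀ + R = [507]
step 0: K = P̄·Hᵀ·S⁻¹ = [136/507; -32/169]
step 0: x' = x̄ + K·y = [-223/169, -1125/169]
step 0: P' = (I − K·H)·P̄ = [1277/507 1141/169; 1141/169 3519/169]
step 1: x̄ = F·x = [-3821/169, 2929/169]
step 1: P̄ = F·P·Fᵀ + Q = [143225/507 -89905/507; -89905/507 61073/507]
step 1: y = z − H·x̄ = [14561/169]
step 1: S = H·P̄·Hᵀ + R = [1891049/507]
step 1: K = P̄·Hᵀ·S⁻¹ = [519580/1891049; -330788/1891049]
step 1: x' = x̄ + K·y = [2011279/1891049, 4273837/1891049]
step 1: P' = (I − K·H)·P̄ = [1739875/1891049 3660885/1891049; 3660885/1891049 11975019/1891049]

step 0: x' = [-223/169, -1125/169], P' = [1277/507 1141/169; 1141/169 3519/169]
step 1: x' = [2011279/1891049, 4273837/1891049], P' = [1739875/1891049 3660885/1891049; 3660885/1891049 11975019/1891049]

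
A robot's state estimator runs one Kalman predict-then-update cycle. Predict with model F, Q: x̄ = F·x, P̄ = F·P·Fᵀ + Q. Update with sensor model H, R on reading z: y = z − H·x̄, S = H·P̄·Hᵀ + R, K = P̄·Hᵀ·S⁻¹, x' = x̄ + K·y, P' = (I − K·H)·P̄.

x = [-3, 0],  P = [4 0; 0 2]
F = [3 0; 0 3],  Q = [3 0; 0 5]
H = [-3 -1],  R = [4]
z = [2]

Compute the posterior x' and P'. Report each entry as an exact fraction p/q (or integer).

x' = [-53/42, 575/378]
P' = [39/14 -299/42; -299/42 8165/378]

x̄ = F·x = [-9, 0]
P̄ = F·P·Fᵀ + Q = [39 0; 0 23]
y = z − H·x̄ = [-25]
S = H·P̄·Hᵀ + R = [378]
K = P̄·Hᵀ·S⁻¹ = [-13/42; -23/378]
x' = x̄ + K·y = [-53/42, 575/378]
P' = (I − K·H)·P̄ = [39/14 -299/42; -299/42 8165/378]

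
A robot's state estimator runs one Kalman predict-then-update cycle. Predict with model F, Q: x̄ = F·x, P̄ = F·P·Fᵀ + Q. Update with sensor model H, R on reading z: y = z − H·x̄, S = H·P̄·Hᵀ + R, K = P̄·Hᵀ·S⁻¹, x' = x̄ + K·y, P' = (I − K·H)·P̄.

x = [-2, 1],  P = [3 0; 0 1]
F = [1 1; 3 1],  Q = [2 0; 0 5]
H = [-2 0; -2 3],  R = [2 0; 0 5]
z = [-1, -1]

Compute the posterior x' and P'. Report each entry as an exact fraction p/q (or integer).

x̄ = F·x = [-1, -5]
P̄ = F·P·Fᵀ + Q = [6 10; 10 33]
y = z − H·x̄ = [-3, 12]
S = H·P̄·Hᵀ + R = [26 -36; -36 206]
K = P̄·Hᵀ·S⁻¹ = [-456/1015 9/1015; -11/35 23/70]
x' = x̄ + K·y = [461/1015, -4/35]
P' = (I − K·H)·P̄ = [456/1015 11/35; 11/35 53/70]

x' = [461/1015, -4/35]
P' = [456/1015 11/35; 11/35 53/70]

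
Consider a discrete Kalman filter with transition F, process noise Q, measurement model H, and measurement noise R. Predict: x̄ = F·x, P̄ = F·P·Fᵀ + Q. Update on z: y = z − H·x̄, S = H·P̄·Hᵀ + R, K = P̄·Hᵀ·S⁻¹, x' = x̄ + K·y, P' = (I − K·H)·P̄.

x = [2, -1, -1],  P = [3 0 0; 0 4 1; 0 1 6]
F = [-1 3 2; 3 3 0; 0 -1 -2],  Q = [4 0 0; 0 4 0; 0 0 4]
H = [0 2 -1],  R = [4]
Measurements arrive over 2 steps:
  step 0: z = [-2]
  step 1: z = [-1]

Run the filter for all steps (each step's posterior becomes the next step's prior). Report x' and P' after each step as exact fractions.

step 0: x' = [-321/38, 1, 75/19], P' = [896/19 -11 -440/19; -11 31/5 54/5; -440/19 54/5 2124/95]
step 1: x' = [424821/35626, -156251/35626, -135794/17813], P' = [39366773/89065 -10923591/89065 -21771222/89065; -10923591/89065 3247637/89065 6311394/89065; -21771222/89065 6311394/89065 12609768/89065]

step 0: x̄ = F·x = [-7, 3, 3]
step 0: P̄ = F·P·Fᵀ + Q = [79 33 -44; 33 67 -18; -44 -18 36]
step 0: y = z − H·x̄ = [-5]
step 0: S = H·P̄·Hᵀ + R = [380]
step 0: K = P̄·Hᵀ·S⁻¹ = [11/38; 2/5; -18/95]
step 0: x' = x̄ + K·y = [-321/38, 1, 75/19]
step 0: P' = (I − K·H)·P̄ = [896/19 -11 -440/19; -11 31/5 54/5; -440/19 54/5 2124/95]
step 1: x̄ = F·x = [735/38, -849/38, -169/19]
step 1: P̄ = F·P·Fᵀ + Q = [46039/95 -21453/95 -23916/95; -21453/95 27191/95 8412/95; -23916/95 8412/95 13569/95]
step 1: y = z − H·x̄ = [661/19]
step 1: S = H·P̄·Hᵀ + R = [17813/19]
step 1: K = P̄·Hᵀ·S⁻¹ = [-3798/17813; 9194/17813; 651/17813]
step 1: x' = x̄ + K·y = [424821/35626, -156251/35626, -135794/17813]
step 1: P' = (I − K·H)·P̄ = [39366773/89065 -10923591/89065 -21771222/89065; -10923591/89065 3247637/89065 6311394/89065; -21771222/89065 6311394/89065 12609768/89065]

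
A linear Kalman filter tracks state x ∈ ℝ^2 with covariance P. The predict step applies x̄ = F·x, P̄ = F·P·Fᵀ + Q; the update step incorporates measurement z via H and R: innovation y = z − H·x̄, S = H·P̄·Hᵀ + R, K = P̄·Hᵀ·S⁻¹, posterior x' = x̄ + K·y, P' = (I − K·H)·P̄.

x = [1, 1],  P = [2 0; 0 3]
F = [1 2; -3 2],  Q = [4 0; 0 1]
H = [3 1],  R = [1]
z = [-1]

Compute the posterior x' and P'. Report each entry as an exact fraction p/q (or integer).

x' = [15/23, -671/230]
P' = [54/23 -156/23; -156/23 4729/230]

x̄ = F·x = [3, -1]
P̄ = F·P·Fᵀ + Q = [18 6; 6 31]
y = z − H·x̄ = [-9]
S = H·P̄·Hᵀ + R = [230]
K = P̄·Hᵀ·S⁻¹ = [6/23; 49/230]
x' = x̄ + K·y = [15/23, -671/230]
P' = (I − K·H)·P̄ = [54/23 -156/23; -156/23 4729/230]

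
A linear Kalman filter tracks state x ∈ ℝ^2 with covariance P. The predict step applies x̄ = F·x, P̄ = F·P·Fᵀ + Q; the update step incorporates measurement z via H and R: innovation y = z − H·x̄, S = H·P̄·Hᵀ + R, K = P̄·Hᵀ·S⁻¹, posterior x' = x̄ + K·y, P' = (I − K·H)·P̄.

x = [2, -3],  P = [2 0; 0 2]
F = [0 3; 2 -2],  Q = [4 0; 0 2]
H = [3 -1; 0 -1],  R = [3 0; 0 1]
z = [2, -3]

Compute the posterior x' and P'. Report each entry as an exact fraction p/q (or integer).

x̄ = F·x = [-9, 10]
P̄ = F·P·Fᵀ + Q = [22 -12; -12 18]
y = z − H·x̄ = [39, 7]
S = H·P̄·Hᵀ + R = [291 54; 54 19]
K = P̄·Hᵀ·S⁻¹ = [278/871 -240/871; -18/871 -774/871]
x' = x̄ + K·y = [1323/871, 2590/871]
P' = (I − K·H)·P̄ = [358/871 240/871; 240/871 774/871]

x' = [1323/871, 2590/871]
P' = [358/871 240/871; 240/871 774/871]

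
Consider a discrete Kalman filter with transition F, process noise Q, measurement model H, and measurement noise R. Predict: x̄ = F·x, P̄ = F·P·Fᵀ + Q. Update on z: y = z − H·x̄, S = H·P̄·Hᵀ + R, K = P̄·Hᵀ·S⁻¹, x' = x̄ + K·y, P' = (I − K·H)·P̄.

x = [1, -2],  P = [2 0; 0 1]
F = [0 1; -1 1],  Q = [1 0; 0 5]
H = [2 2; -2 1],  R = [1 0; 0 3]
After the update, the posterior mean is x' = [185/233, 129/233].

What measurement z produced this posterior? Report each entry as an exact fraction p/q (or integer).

z = [3, -2]

x̄ = F·x = [-2, -3]
P̄ = F·P·Fᵀ + Q = [2 1; 1 8]
S = H·P̄·Hᵀ + R = [49 6; 6 15]
K = P̄·Hᵀ·S⁻¹ = [36/233 -61/233; 78/233 62/233]
x' − x̄ = [651/233, 828/233] = K·y
y = (KᵀK)⁻¹·Kᵀ·(x' − x̄) = [13, -3]
z = y + H·x̄ = [13, -3] + [-10, 1] = [3, -2]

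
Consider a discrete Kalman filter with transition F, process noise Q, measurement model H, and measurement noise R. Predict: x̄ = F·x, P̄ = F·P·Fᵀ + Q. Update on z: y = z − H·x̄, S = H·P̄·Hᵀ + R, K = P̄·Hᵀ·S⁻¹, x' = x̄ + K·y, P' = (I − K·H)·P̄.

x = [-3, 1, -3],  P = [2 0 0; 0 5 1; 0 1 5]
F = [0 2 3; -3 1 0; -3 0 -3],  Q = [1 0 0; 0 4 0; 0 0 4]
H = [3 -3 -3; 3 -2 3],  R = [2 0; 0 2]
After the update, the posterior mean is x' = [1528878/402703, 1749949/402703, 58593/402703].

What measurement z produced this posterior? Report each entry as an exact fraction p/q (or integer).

x̄ = F·x = [-7, 10, 18]
P̄ = F·P·Fᵀ + Q = [78 13 -51; 13 27 15; -51 15 67]
S = H·P̄·Hᵀ + R = [2504 21; 21 161]
K = P̄·Hᵀ·S⁻¹ = [7839/57529 130412/402703; -2091/57529 76947/402703; -9231/57529 53451/402703]
x' − x̄ = [4347799/402703, -2277081/402703, -7190061/402703] = K·y
y = (KᵀK)⁻¹·Kᵀ·(x' − x̄) = [103, -10]
z = y + H·x̄ = [103, -10] + [-105, 13] = [-2, 3]

z = [-2, 3]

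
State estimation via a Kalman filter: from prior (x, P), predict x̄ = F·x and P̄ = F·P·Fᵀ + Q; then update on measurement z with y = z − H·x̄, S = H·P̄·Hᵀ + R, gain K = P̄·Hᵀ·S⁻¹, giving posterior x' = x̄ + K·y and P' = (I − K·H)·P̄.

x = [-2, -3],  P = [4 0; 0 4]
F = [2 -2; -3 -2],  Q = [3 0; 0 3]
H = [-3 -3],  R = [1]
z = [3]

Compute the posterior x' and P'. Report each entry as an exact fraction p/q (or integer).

x̄ = F·x = [2, 12]
P̄ = F·P·Fᵀ + Q = [35 -8; -8 55]
y = z − H·x̄ = [45]
S = H·P̄·Hᵀ + R = [667]
K = P̄·Hᵀ·S⁻¹ = [-81/667; -141/667]
x' = x̄ + K·y = [-2311/667, 1659/667]
P' = (I − K·H)·P̄ = [16784/667 -16757/667; -16757/667 16804/667]

x' = [-2311/667, 1659/667]
P' = [16784/667 -16757/667; -16757/667 16804/667]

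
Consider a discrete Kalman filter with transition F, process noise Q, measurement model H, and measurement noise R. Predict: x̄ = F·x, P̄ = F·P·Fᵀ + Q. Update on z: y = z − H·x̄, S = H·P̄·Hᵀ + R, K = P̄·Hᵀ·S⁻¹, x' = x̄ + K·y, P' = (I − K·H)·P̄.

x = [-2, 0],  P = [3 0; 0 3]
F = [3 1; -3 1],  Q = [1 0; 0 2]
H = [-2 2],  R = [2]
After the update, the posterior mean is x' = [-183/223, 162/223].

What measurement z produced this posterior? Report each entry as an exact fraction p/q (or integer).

z = [3]

x̄ = F·x = [-6, 6]
P̄ = F·P·Fᵀ + Q = [31 -24; -24 32]
S = H·P̄·Hᵀ + R = [446]
K = P̄·Hᵀ·S⁻¹ = [-55/223; 56/223]
x' − x̄ = [1155/223, -1176/223] = K·y
y = (KᵀK)⁻¹·Kᵀ·(x' − x̄) = [-21]
z = y + H·x̄ = [-21] + [24] = [3]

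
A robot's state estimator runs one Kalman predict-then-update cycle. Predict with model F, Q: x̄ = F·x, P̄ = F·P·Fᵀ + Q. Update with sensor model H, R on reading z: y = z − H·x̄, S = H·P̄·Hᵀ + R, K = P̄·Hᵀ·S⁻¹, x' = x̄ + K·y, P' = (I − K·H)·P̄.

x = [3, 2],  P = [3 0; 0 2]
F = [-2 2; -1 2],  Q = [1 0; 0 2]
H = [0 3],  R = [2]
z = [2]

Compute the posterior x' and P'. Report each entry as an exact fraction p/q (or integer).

x̄ = F·x = [-2, 1]
P̄ = F·P·Fᵀ + Q = [21 14; 14 13]
y = z − H·x̄ = [-1]
S = H·P̄·Hᵀ + R = [119]
K = P̄·Hᵀ·S⁻¹ = [6/17; 39/119]
x' = x̄ + K·y = [-40/17, 80/119]
P' = (I − K·H)·P̄ = [105/17 4/17; 4/17 26/119]

x' = [-40/17, 80/119]
P' = [105/17 4/17; 4/17 26/119]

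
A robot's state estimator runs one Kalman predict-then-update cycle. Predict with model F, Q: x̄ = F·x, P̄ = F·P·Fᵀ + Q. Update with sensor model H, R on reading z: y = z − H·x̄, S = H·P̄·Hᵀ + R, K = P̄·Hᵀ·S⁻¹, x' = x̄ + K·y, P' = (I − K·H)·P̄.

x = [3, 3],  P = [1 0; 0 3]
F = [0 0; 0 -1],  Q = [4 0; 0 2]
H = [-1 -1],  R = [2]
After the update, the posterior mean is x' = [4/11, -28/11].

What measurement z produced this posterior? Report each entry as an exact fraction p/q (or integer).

z = [2]

x̄ = F·x = [0, -3]
P̄ = F·P·Fᵀ + Q = [4 0; 0 5]
S = H·P̄·Hᵀ + R = [11]
K = P̄·Hᵀ·S⁻¹ = [-4/11; -5/11]
x' − x̄ = [4/11, 5/11] = K·y
y = (KᵀK)⁻¹·Kᵀ·(x' − x̄) = [-1]
z = y + H·x̄ = [-1] + [3] = [2]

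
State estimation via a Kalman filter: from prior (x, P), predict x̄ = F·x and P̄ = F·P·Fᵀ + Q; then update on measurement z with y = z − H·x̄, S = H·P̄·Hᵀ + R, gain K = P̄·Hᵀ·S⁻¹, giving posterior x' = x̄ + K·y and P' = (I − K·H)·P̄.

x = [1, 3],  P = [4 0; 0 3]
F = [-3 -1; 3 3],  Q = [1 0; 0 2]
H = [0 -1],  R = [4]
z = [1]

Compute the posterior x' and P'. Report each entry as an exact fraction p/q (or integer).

x̄ = F·x = [-6, 12]
P̄ = F·P·Fᵀ + Q = [40 -45; -45 65]
y = z − H·x̄ = [13]
S = H·P̄·Hᵀ + R = [69]
K = P̄·Hᵀ·S⁻¹ = [15/23; -65/69]
x' = x̄ + K·y = [57/23, -17/69]
P' = (I − K·H)·P̄ = [245/23 -60/23; -60/23 260/69]

x' = [57/23, -17/69]
P' = [245/23 -60/23; -60/23 260/69]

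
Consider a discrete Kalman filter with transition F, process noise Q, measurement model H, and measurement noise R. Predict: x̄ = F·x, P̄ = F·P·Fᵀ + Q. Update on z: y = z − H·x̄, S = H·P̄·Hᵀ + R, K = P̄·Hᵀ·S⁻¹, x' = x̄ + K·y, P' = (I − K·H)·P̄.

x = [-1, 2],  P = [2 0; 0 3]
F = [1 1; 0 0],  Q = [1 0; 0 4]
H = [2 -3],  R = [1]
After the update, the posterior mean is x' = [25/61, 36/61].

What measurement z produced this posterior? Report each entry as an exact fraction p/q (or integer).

z = [-1]

x̄ = F·x = [1, 0]
P̄ = F·P·Fᵀ + Q = [6 0; 0 4]
S = H·P̄·Hᵀ + R = [61]
K = P̄·Hᵀ·S⁻¹ = [12/61; -12/61]
x' − x̄ = [-36/61, 36/61] = K·y
y = (KᵀK)⁻¹·Kᵀ·(x' − x̄) = [-3]
z = y + H·x̄ = [-3] + [2] = [-1]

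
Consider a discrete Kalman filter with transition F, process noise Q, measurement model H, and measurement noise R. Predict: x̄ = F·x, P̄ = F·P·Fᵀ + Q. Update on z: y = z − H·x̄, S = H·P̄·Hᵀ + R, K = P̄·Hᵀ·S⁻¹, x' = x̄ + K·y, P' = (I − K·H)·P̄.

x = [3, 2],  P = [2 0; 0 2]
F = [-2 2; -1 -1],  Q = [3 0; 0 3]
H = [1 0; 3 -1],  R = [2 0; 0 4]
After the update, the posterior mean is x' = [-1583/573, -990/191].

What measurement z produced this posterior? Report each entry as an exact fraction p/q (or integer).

x̄ = F·x = [-2, -5]
P̄ = F·P·Fᵀ + Q = [19 0; 0 7]
S = H·P̄·Hᵀ + R = [21 57; 57 182]
K = P̄·Hᵀ·S⁻¹ = [209/573 38/191; 133/191 -49/191]
x' − x̄ = [-437/573, -35/191] = K·y
y = (KᵀK)⁻¹·Kᵀ·(x' − x̄) = [-1, -2]
z = y + H·x̄ = [-1, -2] + [-2, -1] = [-3, -3]

z = [-3, -3]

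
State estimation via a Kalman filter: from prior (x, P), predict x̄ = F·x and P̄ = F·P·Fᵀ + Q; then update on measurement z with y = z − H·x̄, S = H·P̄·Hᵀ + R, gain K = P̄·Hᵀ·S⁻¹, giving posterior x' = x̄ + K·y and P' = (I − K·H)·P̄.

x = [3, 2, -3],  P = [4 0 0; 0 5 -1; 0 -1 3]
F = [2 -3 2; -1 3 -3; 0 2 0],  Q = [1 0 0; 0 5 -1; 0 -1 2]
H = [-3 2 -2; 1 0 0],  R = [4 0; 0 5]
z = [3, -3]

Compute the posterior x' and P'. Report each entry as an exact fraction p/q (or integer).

x' = [-6643/7551, 31129/7551, 9344/2517]
P' = [17680/7551 4040/7551 -6890/2517; 4040/7551 46195/7551 12047/2517; -6890/2517 12047/2517 7534/839]

x̄ = F·x = [-6, 12, 4]
P̄ = F·P·Fᵀ + Q = [86 -86 -34; -86 99 35; -34 35 22]
y = z − H·x̄ = [-31, 3]
S = H·P̄·Hᵀ + R = [1606 -362; -362 91]
K = P̄·Hᵀ·S⁻¹ = [-905/7551 3536/7551; 1997/7551 808/7551; -110/2517 -1378/2517]
x' = x̄ + K·y = [-6643/7551, 31129/7551, 9344/2517]
P' = (I − K·H)·P̄ = [17680/7551 4040/7551 -6890/2517; 4040/7551 46195/7551 12047/2517; -6890/2517 12047/2517 7534/839]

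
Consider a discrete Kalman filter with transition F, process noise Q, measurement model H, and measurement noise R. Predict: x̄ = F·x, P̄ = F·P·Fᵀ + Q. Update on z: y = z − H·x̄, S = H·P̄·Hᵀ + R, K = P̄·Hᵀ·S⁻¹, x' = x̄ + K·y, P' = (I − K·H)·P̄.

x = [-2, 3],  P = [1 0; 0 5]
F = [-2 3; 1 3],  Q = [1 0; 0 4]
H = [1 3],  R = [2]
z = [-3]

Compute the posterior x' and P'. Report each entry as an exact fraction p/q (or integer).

x̄ = F·x = [13, 7]
P̄ = F·P·Fᵀ + Q = [50 43; 43 50]
y = z − H·x̄ = [-37]
S = H·P̄·Hᵀ + R = [760]
K = P̄·Hᵀ·S⁻¹ = [179/760; 193/760]
x' = x̄ + K·y = [3257/760, -1821/760]
P' = (I − K·H)·P̄ = [5959/760 -1867/760; -1867/760 751/760]

x' = [3257/760, -1821/760]
P' = [5959/760 -1867/760; -1867/760 751/760]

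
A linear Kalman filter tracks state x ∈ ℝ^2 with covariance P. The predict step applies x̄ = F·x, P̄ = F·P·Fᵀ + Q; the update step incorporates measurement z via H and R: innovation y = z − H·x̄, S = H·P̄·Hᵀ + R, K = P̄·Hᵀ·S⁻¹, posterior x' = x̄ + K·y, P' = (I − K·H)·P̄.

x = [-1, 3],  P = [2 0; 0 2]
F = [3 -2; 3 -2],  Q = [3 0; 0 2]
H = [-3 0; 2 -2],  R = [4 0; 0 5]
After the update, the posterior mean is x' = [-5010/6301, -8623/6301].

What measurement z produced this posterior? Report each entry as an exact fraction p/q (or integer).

x̄ = F·x = [-9, -9]
P̄ = F·P·Fᵀ + Q = [29 26; 26 28]
S = H·P̄·Hᵀ + R = [265 -18; -18 25]
K = P̄·Hᵀ·S⁻¹ = [-2067/6301 24/6301; -2022/6301 -2464/6301]
x' − x̄ = [51699/6301, 48086/6301] = K·y
y = (KᵀK)⁻¹·Kᵀ·(x' − x̄) = [-25, 1]
z = y + H·x̄ = [-25, 1] + [27, 0] = [2, 1]

z = [2, 1]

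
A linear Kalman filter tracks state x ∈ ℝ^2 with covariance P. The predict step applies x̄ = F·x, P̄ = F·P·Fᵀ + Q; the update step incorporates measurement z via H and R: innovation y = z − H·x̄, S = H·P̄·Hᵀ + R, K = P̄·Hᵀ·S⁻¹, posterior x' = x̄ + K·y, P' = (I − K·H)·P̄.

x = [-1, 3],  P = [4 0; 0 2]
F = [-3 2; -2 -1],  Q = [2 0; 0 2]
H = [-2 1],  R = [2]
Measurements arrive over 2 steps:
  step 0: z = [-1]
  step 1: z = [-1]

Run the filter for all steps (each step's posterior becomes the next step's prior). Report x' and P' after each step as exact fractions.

step 0: x' = [-9/7, -27/7], P' = [34/7 60/7; 60/7 1060/63]
step 1: x' = [-1105/1319, -6581/2638], P' = [4616/1319 8706/1319; 8706/1319 37933/2638]

step 0: x̄ = F·x = [9, -1]
step 0: P̄ = F·P·Fᵀ + Q = [46 20; 20 20]
step 0: y = z − H·x̄ = [18]
step 0: S = H·P̄·Hᵀ + R = [126]
step 0: K = P̄·Hᵀ·S⁻¹ = [-4/7; -10/63]
step 0: x' = x̄ + K·y = [-9/7, -27/7]
step 0: P' = (I − K·H)·P̄ = [34/7 60/7; 60/7 1060/63]
step 1: x̄ = F·x = [-27/7, 45/7]
step 1: P̄ = F·P·Fᵀ + Q = [640/63 -824/63; -824/63 4570/63]
step 1: y = z − H·x̄ = [-106/7]
step 1: S = H·P̄·Hᵀ + R = [10552/63]
step 1: K = P̄·Hᵀ·S⁻¹ = [-263/1319; 3109/5276]
step 1: x' = x̄ + K·y = [-1105/1319, -6581/2638]
step 1: P' = (I − K·H)·P̄ = [4616/1319 8706/1319; 8706/1319 37933/2638]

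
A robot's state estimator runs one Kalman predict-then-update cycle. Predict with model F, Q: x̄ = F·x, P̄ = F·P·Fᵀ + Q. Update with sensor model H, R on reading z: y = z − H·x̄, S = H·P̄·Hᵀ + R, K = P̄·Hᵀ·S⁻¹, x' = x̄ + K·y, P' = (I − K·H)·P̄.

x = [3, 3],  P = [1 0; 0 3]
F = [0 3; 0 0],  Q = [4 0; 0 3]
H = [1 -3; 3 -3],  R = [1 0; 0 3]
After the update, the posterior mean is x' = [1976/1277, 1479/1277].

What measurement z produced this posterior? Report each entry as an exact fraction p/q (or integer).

z = [-2, 1]

x̄ = F·x = [9, 0]
P̄ = F·P·Fᵀ + Q = [31 0; 0 3]
S = H·P̄·Hᵀ + R = [59 120; 120 309]
K = P̄·Hᵀ·S⁻¹ = [-527/1277 589/1277; -567/1277 183/1277]
x' − x̄ = [-9517/1277, 1479/1277] = K·y
y = (KᵀK)⁻¹·Kᵀ·(x' − x̄) = [-11, -26]
z = y + H·x̄ = [-11, -26] + [9, 27] = [-2, 1]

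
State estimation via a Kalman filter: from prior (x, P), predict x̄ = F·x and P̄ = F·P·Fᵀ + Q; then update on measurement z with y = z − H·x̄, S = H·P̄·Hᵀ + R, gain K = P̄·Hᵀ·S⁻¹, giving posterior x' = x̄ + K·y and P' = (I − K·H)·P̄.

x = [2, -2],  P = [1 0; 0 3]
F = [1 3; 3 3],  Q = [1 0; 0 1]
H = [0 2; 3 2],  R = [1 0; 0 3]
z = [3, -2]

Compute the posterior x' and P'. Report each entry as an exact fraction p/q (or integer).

x̄ = F·x = [-4, 0]
P̄ = F·P·Fᵀ + Q = [29 30; 30 37]
y = z − H·x̄ = [3, 10]
S = H·P̄·Hᵀ + R = [149 328; 328 772]
K = P̄·Hᵀ·S⁻¹ = [-474/1861 2223/7444; 834/1861 41/1861]
x' = x̄ + K·y = [-6617/3722, 2912/1861]
P' = (I − K·H)·P̄ = [2855/7444 -237/1861; -237/1861 417/1861]

x' = [-6617/3722, 2912/1861]
P' = [2855/7444 -237/1861; -237/1861 417/1861]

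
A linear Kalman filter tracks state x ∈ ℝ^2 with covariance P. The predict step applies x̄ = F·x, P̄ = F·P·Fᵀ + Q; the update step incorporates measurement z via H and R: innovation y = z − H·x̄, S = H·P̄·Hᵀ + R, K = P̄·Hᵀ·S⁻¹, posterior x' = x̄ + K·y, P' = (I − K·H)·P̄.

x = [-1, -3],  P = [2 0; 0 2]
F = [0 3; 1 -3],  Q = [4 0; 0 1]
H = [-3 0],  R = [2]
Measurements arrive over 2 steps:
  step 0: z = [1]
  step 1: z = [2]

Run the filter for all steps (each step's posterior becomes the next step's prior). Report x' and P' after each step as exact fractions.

step 0: x' = [-21/50, 49/50], P' = [11/50 -9/50; -9/50 321/50]
step 1: x' = [-18240/27901, 906/27901], P' = [6178/27901 -5832/27901; -5832/27901 145742/27901]

step 0: x̄ = F·x = [-9, 8]
step 0: P̄ = F·P·Fᵀ + Q = [22 -18; -18 21]
step 0: y = z − H·x̄ = [-26]
step 0: S = H·P̄·Hᵀ + R = [200]
step 0: K = P̄·Hᵀ·S⁻¹ = [-33/100; 27/100]
step 0: x' = x̄ + K·y = [-21/50, 49/50]
step 0: P' = (I − K·H)·P̄ = [11/50 -9/50; -9/50 321/50]
step 1: x̄ = F·x = [147/50, -84/25]
step 1: P̄ = F·P·Fᵀ + Q = [3089/50 -1458/25; -1458/25 1502/25]
step 1: y = z − H·x̄ = [541/50]
step 1: S = H·P̄·Hᵀ + R = [27901/50]
step 1: K = P̄·Hᵀ·S⁻¹ = [-9267/27901; 8748/27901]
step 1: x' = x̄ + K·y = [-18240/27901, 906/27901]
step 1: P' = (I − K·H)·P̄ = [6178/27901 -5832/27901; -5832/27901 145742/27901]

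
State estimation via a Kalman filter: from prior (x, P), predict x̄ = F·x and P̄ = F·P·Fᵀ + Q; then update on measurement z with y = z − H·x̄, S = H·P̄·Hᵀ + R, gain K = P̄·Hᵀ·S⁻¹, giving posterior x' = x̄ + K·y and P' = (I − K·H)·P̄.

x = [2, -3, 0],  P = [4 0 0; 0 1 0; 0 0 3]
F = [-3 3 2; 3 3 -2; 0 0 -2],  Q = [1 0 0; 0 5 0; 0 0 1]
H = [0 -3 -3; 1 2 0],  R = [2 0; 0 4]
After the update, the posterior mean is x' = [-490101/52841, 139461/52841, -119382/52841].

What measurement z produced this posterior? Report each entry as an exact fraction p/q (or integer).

x̄ = F·x = [-15, -3, 0]
P̄ = F·P·Fᵀ + Q = [58 -39 -12; -39 62 12; -12 12 13]
S = H·P̄·Hᵀ + R = [893 -291; -291 154]
K = P̄·Hᵀ·S⁻¹ = [17742/52841 26663/52841; -9453/52841 11303/52841; -8058/52841 -11109/52841]
x' − x̄ = [302514/52841, 297984/52841, -119382/52841] = K·y
y = (KᵀK)⁻¹·Kᵀ·(x' − x̄) = [-10, 18]
z = y + H·x̄ = [-10, 18] + [9, -21] = [-1, -3]

z = [-1, -3]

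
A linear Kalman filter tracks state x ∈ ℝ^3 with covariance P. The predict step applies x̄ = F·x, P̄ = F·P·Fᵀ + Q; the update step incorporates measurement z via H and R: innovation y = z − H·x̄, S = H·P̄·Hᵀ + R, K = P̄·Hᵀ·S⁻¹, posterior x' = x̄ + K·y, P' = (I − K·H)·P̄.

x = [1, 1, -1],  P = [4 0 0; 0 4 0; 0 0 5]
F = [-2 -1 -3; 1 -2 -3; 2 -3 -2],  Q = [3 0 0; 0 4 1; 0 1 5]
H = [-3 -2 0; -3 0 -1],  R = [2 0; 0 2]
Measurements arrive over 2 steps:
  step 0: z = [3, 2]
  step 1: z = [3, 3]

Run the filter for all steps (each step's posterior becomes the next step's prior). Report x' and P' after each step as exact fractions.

step 0: x' = [-11757/15907, -9779/31814, 145/15907], P' = [87850/15907 -132156/15907 -253934/15907; -132156/15907 412671/31814 383130/15907; -253934/15907 383130/15907 761908/15907]
step 1: x' = [391085819/3627729984, -12659503433/7255459968, -702105611/226733124], P' = [2194796155/1813864992 -6479652553/3627729984 -369704575/113366562; -6479652553/3627729984 22505582179/7255459968 1110344401/226733124; -369704575/113366562 1110344401/226733124 591053516/56683281]

step 0: x̄ = F·x = [0, 2, 1]
step 0: P̄ = F·P·Fᵀ + Q = [68 45 26; 45 69 63; 26 63 77]
step 0: y = z − H·x̄ = [7, 3]
step 0: S = H·P̄·Hᵀ + R = [1430 1086; 1086 847]
step 0: K = P̄·Hᵀ·S⁻¹ = [381/15907 -4808/15907; -16203/31814 6669/15907; -2229/15907 -53/15907]
step 0: x' = x̄ + K·y = [-11757/15907, -9779/31814, 145/15907]
step 0: P' = (I − K·H)·P̄ = [87850/15907 -132156/15907 -253934/15907; -132156/15907 412671/31814 383130/15907; -253934/15907 383130/15907 761908/15907]
step 1: x̄ = F·x = [55937/31814, -2413/15907, -18271/31814]
step 1: P̄ = F·P·Fᵀ + Q = [12371153/31814 9384043/15907 18065457/31814; 9384043/15907 14483780/15907 13938322/15907; 18065457/31814 13938322/15907 27100981/31814]
step 1: y = z − H·x̄ = [253601/31814, 122491/15907]
step 1: S = H·P̄·Hᵀ + R = [452491277/31814 166949276/15907; 166949276/15907 123448864/15907]
step 1: K = P̄·Hᵀ·S⁻¹ = [-13091989/453466248 -669115265/3627729984; -383328065/906932496 1673447243/7255459968; -307669/56683281 -72993307/226733124]
step 1: x' = x̄ + K·y = [391085819/3627729984, -12659503433/7255459968, -702105611/226733124]
step 1: P' = (I − K·H)·P̄ = [2194796155/1813864992 -6479652553/3627729984 -369704575/113366562; -6479652553/3627729984 22505582179/7255459968 1110344401/226733124; -369704575/113366562 1110344401/226733124 591053516/56683281]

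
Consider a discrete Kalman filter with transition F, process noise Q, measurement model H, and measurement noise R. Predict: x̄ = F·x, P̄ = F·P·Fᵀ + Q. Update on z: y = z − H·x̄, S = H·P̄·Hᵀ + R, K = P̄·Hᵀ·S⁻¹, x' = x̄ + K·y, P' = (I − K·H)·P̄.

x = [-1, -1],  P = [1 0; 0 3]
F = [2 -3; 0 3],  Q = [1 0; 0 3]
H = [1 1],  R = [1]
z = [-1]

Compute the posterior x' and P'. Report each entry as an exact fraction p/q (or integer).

x' = [14/9, -8/3]
P' = [263/9 -86/3; -86/3 29]

x̄ = F·x = [1, -3]
P̄ = F·P·Fᵀ + Q = [32 -27; -27 30]
y = z − H·x̄ = [1]
S = H·P̄·Hᵀ + R = [9]
K = P̄·Hᵀ·S⁻¹ = [5/9; 1/3]
x' = x̄ + K·y = [14/9, -8/3]
P' = (I − K·H)·P̄ = [263/9 -86/3; -86/3 29]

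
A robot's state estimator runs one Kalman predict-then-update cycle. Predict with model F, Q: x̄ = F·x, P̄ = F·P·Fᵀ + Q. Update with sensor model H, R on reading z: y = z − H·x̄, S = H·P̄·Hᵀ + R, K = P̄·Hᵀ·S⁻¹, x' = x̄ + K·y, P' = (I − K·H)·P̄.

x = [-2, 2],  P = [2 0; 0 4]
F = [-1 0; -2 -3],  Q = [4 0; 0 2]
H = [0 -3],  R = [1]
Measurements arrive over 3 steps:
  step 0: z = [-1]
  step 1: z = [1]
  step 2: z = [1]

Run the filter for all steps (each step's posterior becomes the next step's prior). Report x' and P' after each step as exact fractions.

step 0: x̄ = F·x = [2, -2]
step 0: P̄ = F·P·Fᵀ + Q = [6 4; 4 46]
step 0: y = z − H·x̄ = [-7]
step 0: S = H·P̄·Hᵀ + R = [415]
step 0: K = P̄·Hᵀ·S⁻¹ = [-12/415; -138/415]
step 0: x' = x̄ + K·y = [914/415, 136/415]
step 0: P' = (I − K·H)·P̄ = [2346/415 4/415; 4/415 46/415]
step 1: x̄ = F·x = [-914/415, -2236/415]
step 1: P̄ = F·P·Fᵀ + Q = [4006/415 4704/415; 4704/415 10676/415]
step 1: y = z − H·x̄ = [-6293/415]
step 1: S = H·P̄·Hᵀ + R = [96499/415]
step 1: K = P̄·Hᵀ·S⁻¹ = [-14112/96499; -32028/96499]
step 1: x' = x̄ + K·y = [1462/96499, -34264/96499]
step 1: P' = (I − K·H)·P̄ = [451630/96499 4704/96499; 4704/96499 10676/96499]
step 2: x̄ = F·x = [-1462/96499, 99868/96499]
step 2: P̄ = F·P·Fᵀ + Q = [837626/96499 917372/96499; 917372/96499 2152050/96499]
step 2: y = z − H·x̄ = [396103/96499]
step 2: S = H·P̄·Hᵀ + R = [19464949/96499]
step 2: K = P̄·Hᵀ·S⁻¹ = [-2752116/19464949; -6456150/19464949]
step 2: x' = x̄ + K·y = [-11591614/19464949, -6356282/19464949]
step 2: P' = (I − K·H)·P̄ = [90469382/19464949 917372/19464949; 917372/19464949 2152050/19464949]

step 0: x' = [914/415, 136/415], P' = [2346/415 4/415; 4/415 46/415]
step 1: x' = [1462/96499, -34264/96499], P' = [451630/96499 4704/96499; 4704/96499 10676/96499]
step 2: x' = [-11591614/19464949, -6356282/19464949], P' = [90469382/19464949 917372/19464949; 917372/19464949 2152050/19464949]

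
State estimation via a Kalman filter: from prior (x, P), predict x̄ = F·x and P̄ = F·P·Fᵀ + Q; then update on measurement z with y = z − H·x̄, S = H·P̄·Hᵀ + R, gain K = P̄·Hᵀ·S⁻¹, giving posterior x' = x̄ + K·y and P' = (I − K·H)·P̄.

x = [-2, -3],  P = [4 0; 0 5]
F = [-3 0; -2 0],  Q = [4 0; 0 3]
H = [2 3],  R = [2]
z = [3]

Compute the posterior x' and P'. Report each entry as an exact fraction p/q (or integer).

x' = [178/207, 31/69]
P' = [1736/621 -352/207; -352/207 86/69]

x̄ = F·x = [6, 4]
P̄ = F·P·Fᵀ + Q = [40 24; 24 19]
y = z − H·x̄ = [-21]
S = H·P̄·Hᵀ + R = [621]
K = P̄·Hᵀ·S⁻¹ = [152/621; 35/207]
x' = x̄ + K·y = [178/207, 31/69]
P' = (I − K·H)·P̄ = [1736/621 -352/207; -352/207 86/69]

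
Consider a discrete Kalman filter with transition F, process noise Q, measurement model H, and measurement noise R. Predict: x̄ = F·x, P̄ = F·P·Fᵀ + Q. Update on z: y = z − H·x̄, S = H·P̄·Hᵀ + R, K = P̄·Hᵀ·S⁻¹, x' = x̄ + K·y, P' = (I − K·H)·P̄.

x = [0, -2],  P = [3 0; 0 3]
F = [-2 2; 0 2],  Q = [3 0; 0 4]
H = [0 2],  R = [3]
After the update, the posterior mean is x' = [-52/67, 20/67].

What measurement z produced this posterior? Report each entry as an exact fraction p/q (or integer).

z = [1]

x̄ = F·x = [-4, -4]
P̄ = F·P·Fᵀ + Q = [27 12; 12 16]
S = H·P̄·Hᵀ + R = [67]
K = P̄·Hᵀ·S⁻¹ = [24/67; 32/67]
x' − x̄ = [216/67, 288/67] = K·y
y = (KᵀK)⁻¹·Kᵀ·(x' − x̄) = [9]
z = y + H·x̄ = [9] + [-8] = [1]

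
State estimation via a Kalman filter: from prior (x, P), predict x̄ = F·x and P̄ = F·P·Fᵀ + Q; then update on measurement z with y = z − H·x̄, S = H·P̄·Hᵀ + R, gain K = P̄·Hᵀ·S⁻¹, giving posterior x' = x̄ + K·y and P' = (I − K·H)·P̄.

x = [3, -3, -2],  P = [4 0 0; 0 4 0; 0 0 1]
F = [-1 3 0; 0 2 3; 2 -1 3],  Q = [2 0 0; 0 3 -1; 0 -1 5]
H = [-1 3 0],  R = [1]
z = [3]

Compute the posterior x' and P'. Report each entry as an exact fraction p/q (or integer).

x̄ = F·x = [-12, -12, 3]
P̄ = F·P·Fᵀ + Q = [42 24 -20; 24 28 0; -20 0 34]
y = z − H·x̄ = [27]
S = H·P̄·Hᵀ + R = [151]
K = P̄·Hᵀ·S⁻¹ = [30/151; 60/151; 20/151]
x' = x̄ + K·y = [-1002/151, -192/151, 993/151]
P' = (I − K·H)·P̄ = [5442/151 1824/151 -3620/151; 1824/151 628/151 -1200/151; -3620/151 -1200/151 4734/151]

x' = [-1002/151, -192/151, 993/151]
P' = [5442/151 1824/151 -3620/151; 1824/151 628/151 -1200/151; -3620/151 -1200/151 4734/151]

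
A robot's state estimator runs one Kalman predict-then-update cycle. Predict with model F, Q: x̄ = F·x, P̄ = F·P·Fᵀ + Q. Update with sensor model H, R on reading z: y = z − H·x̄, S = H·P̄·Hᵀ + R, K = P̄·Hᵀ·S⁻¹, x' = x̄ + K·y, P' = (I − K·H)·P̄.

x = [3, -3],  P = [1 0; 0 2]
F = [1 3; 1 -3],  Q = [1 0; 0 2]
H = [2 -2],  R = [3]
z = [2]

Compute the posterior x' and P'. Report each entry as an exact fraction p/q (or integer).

x̄ = F·x = [-6, 12]
P̄ = F·P·Fᵀ + Q = [20 -17; -17 21]
y = z − H·x̄ = [38]
S = H·P̄·Hᵀ + R = [303]
K = P̄·Hᵀ·S⁻¹ = [74/303; -76/303]
x' = x̄ + K·y = [994/303, 748/303]
P' = (I − K·H)·P̄ = [584/303 473/303; 473/303 587/303]

x' = [994/303, 748/303]
P' = [584/303 473/303; 473/303 587/303]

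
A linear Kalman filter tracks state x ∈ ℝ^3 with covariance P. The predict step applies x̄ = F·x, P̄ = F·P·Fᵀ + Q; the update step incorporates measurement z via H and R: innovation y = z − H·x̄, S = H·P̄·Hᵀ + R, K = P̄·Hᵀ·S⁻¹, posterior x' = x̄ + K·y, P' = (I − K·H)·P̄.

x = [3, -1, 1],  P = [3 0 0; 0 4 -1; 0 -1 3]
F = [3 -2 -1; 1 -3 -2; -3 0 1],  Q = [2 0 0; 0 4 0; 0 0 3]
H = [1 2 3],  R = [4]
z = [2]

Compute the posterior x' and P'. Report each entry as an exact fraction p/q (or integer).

x̄ = F·x = [10, 4, -8]
P̄ = F·P·Fᵀ + Q = [44 32 -28; 32 43 -12; -28 -12 33]
y = z − H·x̄ = [8]
S = H·P̄·Hᵀ + R = [333]
K = P̄·Hᵀ·S⁻¹ = [8/111; 82/333; 47/333]
x' = x̄ + K·y = [1174/111, 1988/333, -2288/333]
P' = (I − K·H)·P̄ = [1564/37 2896/111 -3484/111; 2896/111 7595/333 -7850/333; -3484/111 -7850/333 8780/333]

x' = [1174/111, 1988/333, -2288/333]
P' = [1564/37 2896/111 -3484/111; 2896/111 7595/333 -7850/333; -3484/111 -7850/333 8780/333]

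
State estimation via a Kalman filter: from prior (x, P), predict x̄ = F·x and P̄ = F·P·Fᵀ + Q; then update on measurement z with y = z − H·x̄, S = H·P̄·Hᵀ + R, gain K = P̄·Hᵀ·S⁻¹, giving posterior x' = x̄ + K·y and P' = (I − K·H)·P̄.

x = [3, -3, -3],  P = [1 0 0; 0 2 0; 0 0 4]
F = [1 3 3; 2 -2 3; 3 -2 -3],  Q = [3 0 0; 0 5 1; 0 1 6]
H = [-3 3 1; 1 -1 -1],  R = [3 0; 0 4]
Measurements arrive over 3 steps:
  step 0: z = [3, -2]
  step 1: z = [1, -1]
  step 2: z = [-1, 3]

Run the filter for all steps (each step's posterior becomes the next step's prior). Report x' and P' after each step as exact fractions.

step 0: x̄ = F·x = [-15, 3, 24]
step 0: P̄ = F·P·Fᵀ + Q = [58 26 -45; 26 53 -21; -45 -21 59]
step 0: y = z − H·x̄ = [-75, 40]
step 0: S = H·P̄·Hᵀ + R = [737 -332; -332 170]
step 0: K = P̄·Hᵀ·S⁻¹ = [797/7533 9937/15066; 152/279 287/279; -881/2511 -5893/5022]
step 0: x' = x̄ + K·y = [25970/7533, 917/279, 8479/2511]
step 0: P' = (I − K·H)·P̄ = [333433/15066 6587/279 -20671/5022; 6587/279 821/31 -650/93; -20671/5022 -650/93 12667/1674]
step 1: x̄ = F·x = [176558/7533, 78733/7533, -15973/2511]
step 1: P̄ = F·P·Fᵀ + Q = [2431211/7533 -76184/7533 212924/2511; -76184/7533 1704973/15066 -192893/2511; 212924/2511 -192893/2511 72089/837]
step 1: y = z − H·x̄ = [116309/2511, -153277/7533]
step 1: S = H·P̄·Hᵀ + R = [5398063/1674 -4058129/5022; -4058129/5022 3360193/15066]
step 1: K = P̄·Hᵀ·S⁻¹ = [-50478776/997683707 926744770/997683707; 418974014/997683707 1310159909/997683707; -420755242/997683707 -1186768578/997683707]
step 1: x' = x̄ + K·y = [2188633208/997683707, 3175971952/997683707, -1688111317/997683707]
step 1: P' = (I − K·H)·P̄ = [45981248863/997683707 47759020239/997683707 -5484750456/997683707; 47759020239/997683707 51007801078/997683707 -8489420475/997683707; -5484750456/997683707 -8489420475/997683707 7751744331/997683707]
step 2: x̄ = F·x = [6652215113/997683707, -7039011439/997683707, 5278289671/997683707]
step 2: P̄ = F·P·Fᵀ + Q = [678646258813/997683707 -28113544336/997683707 190877187204/997683707; -28113544336/997683707 116694195594/997683707 -82893771540/997683707; 190877187204/997683707 -82893771540/997683707 117358464940/997683707]
step 2: y = z − H·x̄ = [34797706278/997683707, -5419885760/997683707]
step 2: S = H·P̄·Hᵀ + R = [6141833651308/997683707 -1576977259201/997683707; -1576977259201/997683707 425374825359/997683707]
step 2: K = P̄·Hᵀ·S⁻¹ = [-7200658406156/126016030822153 126133945581931/126016030822153; 52015340248480/126016030822153 174492827801590/126016030822153; -52908089617832/126016030822153 -149807578436580/126016030822153]
step 2: x' = x̄ + K·y = [-96134903626677/126016030822153, -22797749429061/126016030822153, -364836154705219/126016030822153]
step 2: P' = (I − K·H)·P̄ = [6572254999446298/126016030822153 6813721903000926/126016030822153 -746002685882352/126016030822153; 6813721903000926/126016030822153 7240730568976826/126016030822153 -1124979977182260/126016030822153; -746002685882352/126016030822153 -1124979977182260/126016030822153 978207605046228/126016030822153]

step 0: x' = [25970/7533, 917/279, 8479/2511], P' = [333433/15066 6587/279 -20671/5022; 6587/279 821/31 -650/93; -20671/5022 -650/93 12667/1674]
step 1: x' = [2188633208/997683707, 3175971952/997683707, -1688111317/997683707], P' = [45981248863/997683707 47759020239/997683707 -5484750456/997683707; 47759020239/997683707 51007801078/997683707 -8489420475/997683707; -5484750456/997683707 -8489420475/997683707 7751744331/997683707]
step 2: x' = [-96134903626677/126016030822153, -22797749429061/126016030822153, -364836154705219/126016030822153], P' = [6572254999446298/126016030822153 6813721903000926/126016030822153 -746002685882352/126016030822153; 6813721903000926/126016030822153 7240730568976826/126016030822153 -1124979977182260/126016030822153; -746002685882352/126016030822153 -1124979977182260/126016030822153 978207605046228/126016030822153]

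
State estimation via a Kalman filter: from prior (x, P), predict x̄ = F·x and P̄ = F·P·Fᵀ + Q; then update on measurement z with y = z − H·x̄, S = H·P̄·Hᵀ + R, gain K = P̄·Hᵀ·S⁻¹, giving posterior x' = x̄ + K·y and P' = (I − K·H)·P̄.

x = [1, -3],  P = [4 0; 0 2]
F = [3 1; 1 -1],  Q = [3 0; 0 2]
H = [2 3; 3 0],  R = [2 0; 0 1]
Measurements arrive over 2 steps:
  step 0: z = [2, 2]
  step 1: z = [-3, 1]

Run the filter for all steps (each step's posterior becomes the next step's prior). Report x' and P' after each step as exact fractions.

step 0: x' = [2921/4891, 2042/4891], P' = [1067/9782 -337/4891; -337/4891 1258/4891]
step 1: x' = [15377/44100, -86833/77175], P' = [18661/176400 -4961/77175; -4961/77175 131326/540225]

step 0: x̄ = F·x = [0, 4]
step 0: P̄ = F·P·Fᵀ + Q = [41 10; 10 8]
step 0: y = z − H·x̄ = [-10, 2]
step 0: S = H·P̄·Hᵀ + R = [358 336; 336 370]
step 0: K = P̄·Hᵀ·S⁻¹ = [28/4891 3201/9782; 1550/4891 -1011/4891]
step 0: x' = x̄ + K·y = [2921/4891, 2042/4891]
step 0: P' = (I − K·H)·P̄ = [1067/9782 -337/4891; -337/4891 1258/4891]
step 1: x̄ = F·x = [10805/4891, 879/4891]
step 1: P̄ = F·P·Fᵀ + Q = [37421/9782 2033/9782; 2033/9782 24495/9782]
step 1: y = z − H·x̄ = [-38920/4891, -27524/4891]
step 1: S = H·P̄·Hᵀ + R = [414099/9782 242823/9782; 242823/9782 346571/9782]
step 1: K = P̄·Hᵀ·S⁻¹ = [11563/1234800 18661/58800; 162262/540225 -4961/25725]
step 1: x' = x̄ + K·y = [15377/44100, -86833/77175]
step 1: P' = (I − K·H)·P̄ = [18661/176400 -4961/77175; -4961/77175 131326/540225]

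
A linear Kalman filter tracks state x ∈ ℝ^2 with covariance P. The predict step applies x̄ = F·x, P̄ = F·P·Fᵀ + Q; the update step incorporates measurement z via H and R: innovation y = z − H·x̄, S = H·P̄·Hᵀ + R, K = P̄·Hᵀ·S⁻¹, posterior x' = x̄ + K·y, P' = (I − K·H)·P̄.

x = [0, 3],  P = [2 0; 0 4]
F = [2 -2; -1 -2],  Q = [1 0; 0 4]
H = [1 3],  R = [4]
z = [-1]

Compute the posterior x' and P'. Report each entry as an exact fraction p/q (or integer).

x̄ = F·x = [-6, -6]
P̄ = F·P·Fᵀ + Q = [25 12; 12 22]
y = z − H·x̄ = [23]
S = H·P̄·Hᵀ + R = [299]
K = P̄·Hᵀ·S⁻¹ = [61/299; 6/23]
x' = x̄ + K·y = [-17/13, 0]
P' = (I − K·H)·P̄ = [3754/299 -90/23; -90/23 38/23]

x' = [-17/13, 0]
P' = [3754/299 -90/23; -90/23 38/23]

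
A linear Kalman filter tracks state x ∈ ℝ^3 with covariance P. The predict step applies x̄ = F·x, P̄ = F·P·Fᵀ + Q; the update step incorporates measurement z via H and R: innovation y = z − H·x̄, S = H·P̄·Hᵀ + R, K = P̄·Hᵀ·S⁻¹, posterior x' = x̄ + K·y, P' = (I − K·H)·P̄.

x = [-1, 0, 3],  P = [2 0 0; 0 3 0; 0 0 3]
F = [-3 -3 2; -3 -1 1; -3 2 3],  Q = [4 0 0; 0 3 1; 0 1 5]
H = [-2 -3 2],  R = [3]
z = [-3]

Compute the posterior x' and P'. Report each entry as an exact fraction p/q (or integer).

x' = [1623/242, 1143/242, 135/11]
P' = [10061/726 4903/726 779/33; 4903/726 8993/726 829/33; 779/33 829/33 184/3]

x̄ = F·x = [9, 6, 12]
P̄ = F·P·Fᵀ + Q = [61 33 18; 33 27 22; 18 22 62]
y = z − H·x̄ = [9]
S = H·P̄·Hᵀ + R = [726]
K = P̄·Hᵀ·S⁻¹ = [-185/726; -103/726; 1/33]
x' = x̄ + K·y = [1623/242, 1143/242, 135/11]
P' = (I − K·H)·P̄ = [10061/726 4903/726 779/33; 4903/726 8993/726 829/33; 779/33 829/33 184/3]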